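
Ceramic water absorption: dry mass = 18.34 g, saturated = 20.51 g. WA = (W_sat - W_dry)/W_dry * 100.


WA = (20.51 - 18.34) / 18.34 * 100 = 11.83%

11.83


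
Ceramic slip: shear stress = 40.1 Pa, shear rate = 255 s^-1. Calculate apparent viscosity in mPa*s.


eta = tau/gamma * 1000 = 40.1/255 * 1000 = 157.3 mPa*s

157.3


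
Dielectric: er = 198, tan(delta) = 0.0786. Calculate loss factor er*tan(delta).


Loss = 198 * 0.0786 = 15.563

15.563


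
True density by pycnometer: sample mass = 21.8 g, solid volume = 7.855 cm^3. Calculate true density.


TD = 21.8 / 7.855 = 2.775 g/cm^3

2.775


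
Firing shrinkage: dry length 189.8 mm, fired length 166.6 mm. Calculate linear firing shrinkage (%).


FS = (189.8 - 166.6) / 189.8 * 100 = 12.22%

12.22


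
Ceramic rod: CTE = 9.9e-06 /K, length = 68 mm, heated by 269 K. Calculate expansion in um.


dL = 9.9e-06 * 68 * 269 * 1000 = 181.091 um

181.091


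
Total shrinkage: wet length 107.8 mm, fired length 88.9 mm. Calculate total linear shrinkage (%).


TS = (107.8 - 88.9) / 107.8 * 100 = 17.53%

17.53


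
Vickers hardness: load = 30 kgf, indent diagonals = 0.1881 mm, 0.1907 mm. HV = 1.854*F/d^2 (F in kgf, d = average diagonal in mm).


d_avg = (0.1881+0.1907)/2 = 0.1894 mm
HV = 1.854*30/0.1894^2 = 1550

1550


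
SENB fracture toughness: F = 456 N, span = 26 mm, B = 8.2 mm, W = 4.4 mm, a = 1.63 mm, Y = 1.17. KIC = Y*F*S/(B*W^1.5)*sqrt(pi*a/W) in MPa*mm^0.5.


KIC = 1.17*456*26/(8.2*4.4^1.5)*sqrt(pi*1.63/4.4) = 197.73

197.73


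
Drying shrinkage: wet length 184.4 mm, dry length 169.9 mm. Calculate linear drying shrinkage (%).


DS = (184.4 - 169.9) / 184.4 * 100 = 7.86%

7.86


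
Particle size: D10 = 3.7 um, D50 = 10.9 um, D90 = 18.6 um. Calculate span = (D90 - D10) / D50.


Span = (18.6 - 3.7) / 10.9 = 14.9 / 10.9 = 1.367

1.367


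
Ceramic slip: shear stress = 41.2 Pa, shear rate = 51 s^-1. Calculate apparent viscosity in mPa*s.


eta = tau/gamma * 1000 = 41.2/51 * 1000 = 807.8 mPa*s

807.8


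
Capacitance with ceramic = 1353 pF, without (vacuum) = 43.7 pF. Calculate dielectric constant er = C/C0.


er = 1353 / 43.7 = 30.96

30.96


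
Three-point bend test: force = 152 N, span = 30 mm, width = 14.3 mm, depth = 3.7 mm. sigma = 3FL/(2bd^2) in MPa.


sigma = 3*152*30/(2*14.3*3.7^2) = 34.9 MPa

34.9


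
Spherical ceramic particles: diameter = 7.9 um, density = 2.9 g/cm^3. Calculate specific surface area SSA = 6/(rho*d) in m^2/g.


SSA = 6 / (2.9 * 7.9) = 0.262 m^2/g

0.262


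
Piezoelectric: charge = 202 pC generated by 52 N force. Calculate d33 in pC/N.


d33 = 202 / 52 = 3.9 pC/N

3.9


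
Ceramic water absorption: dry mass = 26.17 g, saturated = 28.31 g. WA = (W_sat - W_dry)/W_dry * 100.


WA = (28.31 - 26.17) / 26.17 * 100 = 8.18%

8.18


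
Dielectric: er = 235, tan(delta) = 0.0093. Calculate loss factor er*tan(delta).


Loss = 235 * 0.0093 = 2.186

2.186


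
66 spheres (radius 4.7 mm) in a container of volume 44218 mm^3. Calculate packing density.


V_sphere = 4/3*pi*4.7^3 = 434.8928 mm^3
Total V = 66*434.8928 = 28702.9248 mm^3
PD = 28702.9248 / 44218 = 0.649

0.649


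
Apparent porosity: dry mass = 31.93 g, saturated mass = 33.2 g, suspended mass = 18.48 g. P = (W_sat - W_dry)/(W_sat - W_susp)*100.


P = (33.2 - 31.93) / (33.2 - 18.48) * 100 = 1.27 / 14.72 * 100 = 8.6%

8.6


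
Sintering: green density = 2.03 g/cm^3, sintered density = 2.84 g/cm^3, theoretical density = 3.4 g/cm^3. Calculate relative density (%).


Relative = 2.84 / 3.4 * 100 = 83.5%

83.5


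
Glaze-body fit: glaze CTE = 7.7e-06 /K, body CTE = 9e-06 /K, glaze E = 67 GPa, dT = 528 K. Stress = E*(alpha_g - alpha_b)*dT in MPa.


Stress = 67*1000*(7.7e-06 - 9e-06)*528 = -46.0 MPa

-46.0


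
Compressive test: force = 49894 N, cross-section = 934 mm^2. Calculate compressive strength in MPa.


CS = 49894 / 934 = 53.4 MPa

53.4


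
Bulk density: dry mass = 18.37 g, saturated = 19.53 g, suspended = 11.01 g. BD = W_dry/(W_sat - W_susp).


BD = 18.37 / (19.53 - 11.01) = 18.37 / 8.52 = 2.156 g/cm^3

2.156


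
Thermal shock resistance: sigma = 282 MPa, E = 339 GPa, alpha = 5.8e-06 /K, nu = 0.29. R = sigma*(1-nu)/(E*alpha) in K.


R = 282*(1-0.29)/(339*1000*5.8e-06) = 102 K

102


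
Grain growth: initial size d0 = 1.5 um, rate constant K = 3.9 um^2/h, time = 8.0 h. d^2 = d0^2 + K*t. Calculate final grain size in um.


d^2 = 1.5^2 + 3.9*8.0 = 33.45
d = sqrt(33.45) = 5.78 um

5.78


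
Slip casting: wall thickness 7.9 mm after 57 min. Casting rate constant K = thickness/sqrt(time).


K = 7.9 / sqrt(57) = 7.9 / 7.5498 = 1.046 mm/min^0.5

1.046


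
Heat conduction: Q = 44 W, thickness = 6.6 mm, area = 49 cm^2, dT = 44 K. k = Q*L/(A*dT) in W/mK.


k = 44*6.6/1000/(49/10000*44) = 1.35 W/mK

1.35


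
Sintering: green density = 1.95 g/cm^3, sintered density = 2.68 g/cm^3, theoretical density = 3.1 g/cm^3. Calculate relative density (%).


Relative = 2.68 / 3.1 * 100 = 86.5%

86.5


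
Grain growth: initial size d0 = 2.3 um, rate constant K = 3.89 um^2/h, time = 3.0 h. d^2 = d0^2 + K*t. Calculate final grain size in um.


d^2 = 2.3^2 + 3.89*3.0 = 16.96
d = sqrt(16.96) = 4.12 um

4.12


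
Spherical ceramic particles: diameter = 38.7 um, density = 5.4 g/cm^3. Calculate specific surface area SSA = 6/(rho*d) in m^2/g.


SSA = 6 / (5.4 * 38.7) = 0.029 m^2/g

0.029


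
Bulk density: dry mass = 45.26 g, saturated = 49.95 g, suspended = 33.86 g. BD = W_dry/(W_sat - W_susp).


BD = 45.26 / (49.95 - 33.86) = 45.26 / 16.09 = 2.813 g/cm^3

2.813


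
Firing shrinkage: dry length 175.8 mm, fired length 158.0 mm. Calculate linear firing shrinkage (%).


FS = (175.8 - 158.0) / 175.8 * 100 = 10.13%

10.13


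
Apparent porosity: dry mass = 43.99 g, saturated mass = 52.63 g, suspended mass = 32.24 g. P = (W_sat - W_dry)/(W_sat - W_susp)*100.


P = (52.63 - 43.99) / (52.63 - 32.24) * 100 = 8.64 / 20.39 * 100 = 42.4%

42.4


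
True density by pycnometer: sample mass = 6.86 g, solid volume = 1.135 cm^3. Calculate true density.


TD = 6.86 / 1.135 = 6.044 g/cm^3

6.044


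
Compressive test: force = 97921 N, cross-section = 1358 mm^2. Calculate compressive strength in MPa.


CS = 97921 / 1358 = 72.1 MPa

72.1


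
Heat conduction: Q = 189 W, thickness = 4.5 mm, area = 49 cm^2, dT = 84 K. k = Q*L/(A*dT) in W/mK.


k = 189*4.5/1000/(49/10000*84) = 2.07 W/mK

2.07


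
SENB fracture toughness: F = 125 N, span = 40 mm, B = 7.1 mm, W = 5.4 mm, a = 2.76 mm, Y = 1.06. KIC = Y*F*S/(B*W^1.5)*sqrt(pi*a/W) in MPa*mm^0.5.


KIC = 1.06*125*40/(7.1*5.4^1.5)*sqrt(pi*2.76/5.4) = 75.38

75.38


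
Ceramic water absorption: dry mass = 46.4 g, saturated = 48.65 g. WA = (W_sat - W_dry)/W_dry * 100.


WA = (48.65 - 46.4) / 46.4 * 100 = 4.85%

4.85


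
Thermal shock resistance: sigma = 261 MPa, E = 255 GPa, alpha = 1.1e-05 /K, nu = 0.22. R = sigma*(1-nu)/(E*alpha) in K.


R = 261*(1-0.22)/(255*1000*1.1e-05) = 73 K

73


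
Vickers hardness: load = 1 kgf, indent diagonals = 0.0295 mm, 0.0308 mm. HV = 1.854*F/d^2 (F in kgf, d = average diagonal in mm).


d_avg = (0.0295+0.0308)/2 = 0.03015 mm
HV = 1.854*1/0.03015^2 = 2040

2040


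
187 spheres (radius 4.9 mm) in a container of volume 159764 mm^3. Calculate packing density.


V_sphere = 4/3*pi*4.9^3 = 492.807 mm^3
Total V = 187*492.807 = 92154.909 mm^3
PD = 92154.909 / 159764 = 0.577

0.577


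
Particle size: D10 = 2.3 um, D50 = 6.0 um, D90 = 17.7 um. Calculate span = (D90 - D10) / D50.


Span = (17.7 - 2.3) / 6.0 = 15.4 / 6.0 = 2.567

2.567


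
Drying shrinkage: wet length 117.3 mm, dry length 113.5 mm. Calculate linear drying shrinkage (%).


DS = (117.3 - 113.5) / 117.3 * 100 = 3.24%

3.24


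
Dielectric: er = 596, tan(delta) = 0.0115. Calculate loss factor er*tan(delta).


Loss = 596 * 0.0115 = 6.854

6.854


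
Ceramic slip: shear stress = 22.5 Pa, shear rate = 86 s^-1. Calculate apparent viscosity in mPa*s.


eta = tau/gamma * 1000 = 22.5/86 * 1000 = 261.6 mPa*s

261.6


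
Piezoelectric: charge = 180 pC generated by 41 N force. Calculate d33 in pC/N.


d33 = 180 / 41 = 4.4 pC/N

4.4


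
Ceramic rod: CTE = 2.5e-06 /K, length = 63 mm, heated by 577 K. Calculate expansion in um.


dL = 2.5e-06 * 63 * 577 * 1000 = 90.878 um

90.878


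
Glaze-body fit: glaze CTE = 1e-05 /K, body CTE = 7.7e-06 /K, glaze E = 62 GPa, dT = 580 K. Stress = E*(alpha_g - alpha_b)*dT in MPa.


Stress = 62*1000*(1e-05 - 7.7e-06)*580 = 82.7 MPa

82.7


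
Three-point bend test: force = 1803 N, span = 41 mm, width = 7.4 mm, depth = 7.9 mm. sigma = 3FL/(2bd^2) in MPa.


sigma = 3*1803*41/(2*7.4*7.9^2) = 240.1 MPa

240.1


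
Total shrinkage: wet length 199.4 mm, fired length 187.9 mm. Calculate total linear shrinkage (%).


TS = (199.4 - 187.9) / 199.4 * 100 = 5.77%

5.77


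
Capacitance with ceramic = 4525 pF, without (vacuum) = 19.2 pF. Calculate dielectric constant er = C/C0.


er = 4525 / 19.2 = 235.68

235.68


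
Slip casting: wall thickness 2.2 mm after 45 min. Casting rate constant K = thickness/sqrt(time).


K = 2.2 / sqrt(45) = 2.2 / 6.7082 = 0.328 mm/min^0.5

0.328


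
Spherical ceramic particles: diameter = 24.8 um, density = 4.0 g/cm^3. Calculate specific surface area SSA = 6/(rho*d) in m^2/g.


SSA = 6 / (4.0 * 24.8) = 0.06 m^2/g

0.06


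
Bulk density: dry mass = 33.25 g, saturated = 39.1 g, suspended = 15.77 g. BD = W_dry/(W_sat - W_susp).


BD = 33.25 / (39.1 - 15.77) = 33.25 / 23.33 = 1.425 g/cm^3

1.425


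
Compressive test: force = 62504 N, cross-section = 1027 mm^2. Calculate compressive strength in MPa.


CS = 62504 / 1027 = 60.9 MPa

60.9


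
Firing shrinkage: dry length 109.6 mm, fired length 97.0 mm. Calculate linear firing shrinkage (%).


FS = (109.6 - 97.0) / 109.6 * 100 = 11.5%

11.5


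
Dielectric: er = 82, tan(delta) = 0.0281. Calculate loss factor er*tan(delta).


Loss = 82 * 0.0281 = 2.304

2.304


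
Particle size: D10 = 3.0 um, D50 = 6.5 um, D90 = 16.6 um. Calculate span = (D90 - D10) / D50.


Span = (16.6 - 3.0) / 6.5 = 13.6 / 6.5 = 2.092

2.092


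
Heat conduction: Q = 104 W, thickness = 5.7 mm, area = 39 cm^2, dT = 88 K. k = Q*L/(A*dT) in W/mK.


k = 104*5.7/1000/(39/10000*88) = 1.73 W/mK

1.73


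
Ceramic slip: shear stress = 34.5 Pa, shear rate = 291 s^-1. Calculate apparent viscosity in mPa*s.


eta = tau/gamma * 1000 = 34.5/291 * 1000 = 118.6 mPa*s

118.6


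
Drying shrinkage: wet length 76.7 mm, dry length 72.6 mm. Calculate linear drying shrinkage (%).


DS = (76.7 - 72.6) / 76.7 * 100 = 5.35%

5.35


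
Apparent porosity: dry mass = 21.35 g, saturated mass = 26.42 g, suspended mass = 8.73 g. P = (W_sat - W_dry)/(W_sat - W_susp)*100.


P = (26.42 - 21.35) / (26.42 - 8.73) * 100 = 5.07 / 17.69 * 100 = 28.7%

28.7


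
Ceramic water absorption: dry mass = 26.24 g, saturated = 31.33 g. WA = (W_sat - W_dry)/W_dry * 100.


WA = (31.33 - 26.24) / 26.24 * 100 = 19.4%

19.4


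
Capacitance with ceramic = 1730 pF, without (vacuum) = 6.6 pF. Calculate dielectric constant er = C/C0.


er = 1730 / 6.6 = 262.12

262.12


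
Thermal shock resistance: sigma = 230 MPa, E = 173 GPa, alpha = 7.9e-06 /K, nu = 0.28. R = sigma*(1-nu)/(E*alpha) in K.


R = 230*(1-0.28)/(173*1000*7.9e-06) = 121 K

121


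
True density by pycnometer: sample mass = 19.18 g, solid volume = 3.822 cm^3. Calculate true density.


TD = 19.18 / 3.822 = 5.018 g/cm^3

5.018


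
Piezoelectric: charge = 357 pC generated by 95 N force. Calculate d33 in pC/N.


d33 = 357 / 95 = 3.8 pC/N

3.8


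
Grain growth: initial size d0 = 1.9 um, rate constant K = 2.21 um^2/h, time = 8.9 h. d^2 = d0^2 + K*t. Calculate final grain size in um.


d^2 = 1.9^2 + 2.21*8.9 = 23.279
d = sqrt(23.279) = 4.82 um

4.82


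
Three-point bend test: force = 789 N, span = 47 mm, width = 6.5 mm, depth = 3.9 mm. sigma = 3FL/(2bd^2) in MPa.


sigma = 3*789*47/(2*6.5*3.9^2) = 562.6 MPa

562.6


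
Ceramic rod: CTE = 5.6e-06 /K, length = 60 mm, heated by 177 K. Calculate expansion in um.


dL = 5.6e-06 * 60 * 177 * 1000 = 59.472 um

59.472


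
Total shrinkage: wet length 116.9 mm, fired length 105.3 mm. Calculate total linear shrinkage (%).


TS = (116.9 - 105.3) / 116.9 * 100 = 9.92%

9.92


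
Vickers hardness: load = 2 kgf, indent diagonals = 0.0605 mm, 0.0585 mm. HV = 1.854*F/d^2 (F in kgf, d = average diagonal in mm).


d_avg = (0.0605+0.0585)/2 = 0.0595 mm
HV = 1.854*2/0.0595^2 = 1047

1047


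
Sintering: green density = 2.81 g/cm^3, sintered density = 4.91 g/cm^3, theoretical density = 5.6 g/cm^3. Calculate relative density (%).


Relative = 4.91 / 5.6 * 100 = 87.7%

87.7


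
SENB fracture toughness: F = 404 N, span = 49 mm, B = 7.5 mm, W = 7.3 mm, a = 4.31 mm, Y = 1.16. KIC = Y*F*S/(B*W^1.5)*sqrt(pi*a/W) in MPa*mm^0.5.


KIC = 1.16*404*49/(7.5*7.3^1.5)*sqrt(pi*4.31/7.3) = 211.42

211.42


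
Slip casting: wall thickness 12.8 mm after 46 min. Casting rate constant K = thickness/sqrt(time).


K = 12.8 / sqrt(46) = 12.8 / 6.7823 = 1.887 mm/min^0.5

1.887


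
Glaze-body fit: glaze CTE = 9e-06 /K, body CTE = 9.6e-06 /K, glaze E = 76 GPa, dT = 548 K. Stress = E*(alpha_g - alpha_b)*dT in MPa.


Stress = 76*1000*(9e-06 - 9.6e-06)*548 = -25.0 MPa

-25.0


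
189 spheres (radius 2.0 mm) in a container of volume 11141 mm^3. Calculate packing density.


V_sphere = 4/3*pi*2.0^3 = 33.5103 mm^3
Total V = 189*33.5103 = 6333.4467 mm^3
PD = 6333.4467 / 11141 = 0.568

0.568


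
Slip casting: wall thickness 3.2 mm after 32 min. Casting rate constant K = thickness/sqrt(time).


K = 3.2 / sqrt(32) = 3.2 / 5.6569 = 0.566 mm/min^0.5

0.566


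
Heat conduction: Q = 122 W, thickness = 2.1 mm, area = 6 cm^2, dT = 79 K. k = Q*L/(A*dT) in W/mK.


k = 122*2.1/1000/(6/10000*79) = 5.41 W/mK

5.41


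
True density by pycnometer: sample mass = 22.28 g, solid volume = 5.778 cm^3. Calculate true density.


TD = 22.28 / 5.778 = 3.856 g/cm^3

3.856


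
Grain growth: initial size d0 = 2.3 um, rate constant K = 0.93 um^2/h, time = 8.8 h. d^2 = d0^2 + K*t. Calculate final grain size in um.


d^2 = 2.3^2 + 0.93*8.8 = 13.474
d = sqrt(13.474) = 3.67 um

3.67


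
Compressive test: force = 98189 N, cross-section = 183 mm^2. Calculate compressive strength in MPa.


CS = 98189 / 183 = 536.6 MPa

536.6


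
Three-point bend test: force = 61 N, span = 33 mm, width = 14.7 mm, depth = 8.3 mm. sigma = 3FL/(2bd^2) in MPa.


sigma = 3*61*33/(2*14.7*8.3^2) = 3.0 MPa

3.0


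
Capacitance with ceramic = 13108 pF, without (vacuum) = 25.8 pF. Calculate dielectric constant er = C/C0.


er = 13108 / 25.8 = 508.06

508.06


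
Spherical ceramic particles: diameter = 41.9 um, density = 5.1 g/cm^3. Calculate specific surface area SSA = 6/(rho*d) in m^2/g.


SSA = 6 / (5.1 * 41.9) = 0.028 m^2/g

0.028


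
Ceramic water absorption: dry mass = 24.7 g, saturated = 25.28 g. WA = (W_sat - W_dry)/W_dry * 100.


WA = (25.28 - 24.7) / 24.7 * 100 = 2.35%

2.35


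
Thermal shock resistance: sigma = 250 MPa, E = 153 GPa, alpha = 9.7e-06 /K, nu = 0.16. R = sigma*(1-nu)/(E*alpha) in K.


R = 250*(1-0.16)/(153*1000*9.7e-06) = 141 K

141


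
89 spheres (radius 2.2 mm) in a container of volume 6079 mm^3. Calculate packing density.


V_sphere = 4/3*pi*2.2^3 = 44.6022 mm^3
Total V = 89*44.6022 = 3969.5958 mm^3
PD = 3969.5958 / 6079 = 0.653

0.653


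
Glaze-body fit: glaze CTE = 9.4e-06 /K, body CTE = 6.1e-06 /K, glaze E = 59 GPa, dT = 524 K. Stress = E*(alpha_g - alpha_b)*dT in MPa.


Stress = 59*1000*(9.4e-06 - 6.1e-06)*524 = 102.0 MPa

102.0


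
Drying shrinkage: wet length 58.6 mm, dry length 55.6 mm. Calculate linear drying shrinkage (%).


DS = (58.6 - 55.6) / 58.6 * 100 = 5.12%

5.12


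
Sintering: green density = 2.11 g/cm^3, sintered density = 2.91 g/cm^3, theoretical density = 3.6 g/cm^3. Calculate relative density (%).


Relative = 2.91 / 3.6 * 100 = 80.8%

80.8


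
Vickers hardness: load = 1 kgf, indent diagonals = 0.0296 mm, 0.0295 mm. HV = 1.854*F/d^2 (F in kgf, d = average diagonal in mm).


d_avg = (0.0296+0.0295)/2 = 0.02955 mm
HV = 1.854*1/0.02955^2 = 2123

2123


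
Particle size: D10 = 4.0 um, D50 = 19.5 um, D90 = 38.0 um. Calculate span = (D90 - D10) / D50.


Span = (38.0 - 4.0) / 19.5 = 34.0 / 19.5 = 1.744

1.744


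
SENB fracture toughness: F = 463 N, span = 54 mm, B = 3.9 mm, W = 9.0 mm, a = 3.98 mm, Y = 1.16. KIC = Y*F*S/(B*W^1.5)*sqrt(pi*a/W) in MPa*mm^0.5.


KIC = 1.16*463*54/(3.9*9.0^1.5)*sqrt(pi*3.98/9.0) = 324.64

324.64


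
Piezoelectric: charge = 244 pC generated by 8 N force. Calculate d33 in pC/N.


d33 = 244 / 8 = 30.5 pC/N

30.5


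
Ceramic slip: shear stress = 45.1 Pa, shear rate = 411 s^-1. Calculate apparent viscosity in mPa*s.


eta = tau/gamma * 1000 = 45.1/411 * 1000 = 109.7 mPa*s

109.7


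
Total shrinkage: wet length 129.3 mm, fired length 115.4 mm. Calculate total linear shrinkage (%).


TS = (129.3 - 115.4) / 129.3 * 100 = 10.75%

10.75


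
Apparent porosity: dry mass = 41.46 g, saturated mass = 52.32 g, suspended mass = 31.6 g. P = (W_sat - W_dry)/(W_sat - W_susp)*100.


P = (52.32 - 41.46) / (52.32 - 31.6) * 100 = 10.86 / 20.72 * 100 = 52.4%

52.4


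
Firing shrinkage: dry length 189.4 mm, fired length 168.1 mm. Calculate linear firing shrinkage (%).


FS = (189.4 - 168.1) / 189.4 * 100 = 11.25%

11.25


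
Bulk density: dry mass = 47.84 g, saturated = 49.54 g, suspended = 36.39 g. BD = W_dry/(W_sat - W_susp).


BD = 47.84 / (49.54 - 36.39) = 47.84 / 13.15 = 3.638 g/cm^3

3.638


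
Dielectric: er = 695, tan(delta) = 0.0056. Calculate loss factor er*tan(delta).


Loss = 695 * 0.0056 = 3.892

3.892


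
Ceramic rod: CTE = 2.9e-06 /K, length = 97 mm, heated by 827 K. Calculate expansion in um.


dL = 2.9e-06 * 97 * 827 * 1000 = 232.635 um

232.635


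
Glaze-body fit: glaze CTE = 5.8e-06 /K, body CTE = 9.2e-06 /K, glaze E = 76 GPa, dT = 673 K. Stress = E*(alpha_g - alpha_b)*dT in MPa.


Stress = 76*1000*(5.8e-06 - 9.2e-06)*673 = -173.9 MPa

-173.9


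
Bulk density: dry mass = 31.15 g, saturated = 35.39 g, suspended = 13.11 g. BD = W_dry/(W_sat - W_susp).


BD = 31.15 / (35.39 - 13.11) = 31.15 / 22.28 = 1.398 g/cm^3

1.398


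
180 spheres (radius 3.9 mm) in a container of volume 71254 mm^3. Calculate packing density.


V_sphere = 4/3*pi*3.9^3 = 248.4748 mm^3
Total V = 180*248.4748 = 44725.464 mm^3
PD = 44725.464 / 71254 = 0.628

0.628


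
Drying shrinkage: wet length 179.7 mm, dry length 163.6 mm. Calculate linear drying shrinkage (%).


DS = (179.7 - 163.6) / 179.7 * 100 = 8.96%

8.96


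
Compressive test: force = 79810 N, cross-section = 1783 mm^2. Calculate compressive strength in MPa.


CS = 79810 / 1783 = 44.8 MPa

44.8


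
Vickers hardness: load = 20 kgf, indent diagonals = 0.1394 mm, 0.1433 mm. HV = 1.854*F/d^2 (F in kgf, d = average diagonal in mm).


d_avg = (0.1394+0.1433)/2 = 0.14135 mm
HV = 1.854*20/0.14135^2 = 1856

1856


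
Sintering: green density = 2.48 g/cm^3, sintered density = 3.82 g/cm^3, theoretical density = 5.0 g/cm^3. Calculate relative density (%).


Relative = 3.82 / 5.0 * 100 = 76.4%

76.4


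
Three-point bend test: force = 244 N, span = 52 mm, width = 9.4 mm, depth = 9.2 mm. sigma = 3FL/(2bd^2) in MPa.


sigma = 3*244*52/(2*9.4*9.2^2) = 23.9 MPa

23.9


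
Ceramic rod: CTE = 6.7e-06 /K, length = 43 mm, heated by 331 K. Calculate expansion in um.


dL = 6.7e-06 * 43 * 331 * 1000 = 95.361 um

95.361


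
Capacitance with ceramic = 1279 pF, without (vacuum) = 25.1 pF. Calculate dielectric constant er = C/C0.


er = 1279 / 25.1 = 50.96

50.96


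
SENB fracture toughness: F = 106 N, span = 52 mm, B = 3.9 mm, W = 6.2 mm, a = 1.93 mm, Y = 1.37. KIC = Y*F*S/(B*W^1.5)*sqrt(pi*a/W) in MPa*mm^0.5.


KIC = 1.37*106*52/(3.9*6.2^1.5)*sqrt(pi*1.93/6.2) = 124.03

124.03


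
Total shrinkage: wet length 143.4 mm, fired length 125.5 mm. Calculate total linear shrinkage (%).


TS = (143.4 - 125.5) / 143.4 * 100 = 12.48%

12.48


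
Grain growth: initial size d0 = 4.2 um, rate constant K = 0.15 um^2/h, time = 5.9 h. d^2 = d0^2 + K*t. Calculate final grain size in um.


d^2 = 4.2^2 + 0.15*5.9 = 18.525
d = sqrt(18.525) = 4.3 um

4.3


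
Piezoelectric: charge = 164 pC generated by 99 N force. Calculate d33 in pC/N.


d33 = 164 / 99 = 1.7 pC/N

1.7


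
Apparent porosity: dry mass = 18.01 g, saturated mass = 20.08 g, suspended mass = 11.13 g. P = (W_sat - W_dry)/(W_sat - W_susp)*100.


P = (20.08 - 18.01) / (20.08 - 11.13) * 100 = 2.07 / 8.95 * 100 = 23.1%

23.1


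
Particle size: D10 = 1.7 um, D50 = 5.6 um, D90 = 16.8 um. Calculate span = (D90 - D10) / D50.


Span = (16.8 - 1.7) / 5.6 = 15.1 / 5.6 = 2.696

2.696


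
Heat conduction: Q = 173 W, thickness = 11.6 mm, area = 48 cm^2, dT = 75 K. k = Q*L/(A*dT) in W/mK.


k = 173*11.6/1000/(48/10000*75) = 5.57 W/mK

5.57


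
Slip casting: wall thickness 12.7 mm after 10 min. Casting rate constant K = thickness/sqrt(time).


K = 12.7 / sqrt(10) = 12.7 / 3.1623 = 4.016 mm/min^0.5

4.016


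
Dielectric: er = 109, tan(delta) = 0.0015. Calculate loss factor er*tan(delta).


Loss = 109 * 0.0015 = 0.164

0.164


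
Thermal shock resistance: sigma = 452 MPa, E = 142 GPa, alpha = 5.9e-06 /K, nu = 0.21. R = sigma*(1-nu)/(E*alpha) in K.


R = 452*(1-0.21)/(142*1000*5.9e-06) = 426 K

426


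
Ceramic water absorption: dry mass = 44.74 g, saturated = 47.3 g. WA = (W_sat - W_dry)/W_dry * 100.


WA = (47.3 - 44.74) / 44.74 * 100 = 5.72%

5.72


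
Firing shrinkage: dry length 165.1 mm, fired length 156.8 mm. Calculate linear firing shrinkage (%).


FS = (165.1 - 156.8) / 165.1 * 100 = 5.03%

5.03


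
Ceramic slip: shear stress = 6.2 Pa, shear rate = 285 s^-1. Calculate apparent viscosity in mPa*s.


eta = tau/gamma * 1000 = 6.2/285 * 1000 = 21.8 mPa*s

21.8


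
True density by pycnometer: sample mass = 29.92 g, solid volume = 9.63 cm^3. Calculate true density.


TD = 29.92 / 9.63 = 3.107 g/cm^3

3.107


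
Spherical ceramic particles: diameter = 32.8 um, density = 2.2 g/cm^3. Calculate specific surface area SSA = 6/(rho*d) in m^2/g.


SSA = 6 / (2.2 * 32.8) = 0.083 m^2/g

0.083


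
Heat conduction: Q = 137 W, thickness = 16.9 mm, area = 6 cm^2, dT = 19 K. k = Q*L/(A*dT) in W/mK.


k = 137*16.9/1000/(6/10000*19) = 203.1 W/mK

203.1


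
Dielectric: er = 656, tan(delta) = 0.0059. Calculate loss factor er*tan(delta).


Loss = 656 * 0.0059 = 3.87

3.87


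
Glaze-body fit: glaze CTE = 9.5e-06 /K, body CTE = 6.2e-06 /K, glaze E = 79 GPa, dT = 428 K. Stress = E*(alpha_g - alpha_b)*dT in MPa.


Stress = 79*1000*(9.5e-06 - 6.2e-06)*428 = 111.6 MPa

111.6


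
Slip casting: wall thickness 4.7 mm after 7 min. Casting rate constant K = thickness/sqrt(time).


K = 4.7 / sqrt(7) = 4.7 / 2.6458 = 1.776 mm/min^0.5

1.776


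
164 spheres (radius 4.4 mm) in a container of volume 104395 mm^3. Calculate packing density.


V_sphere = 4/3*pi*4.4^3 = 356.8179 mm^3
Total V = 164*356.8179 = 58518.1356 mm^3
PD = 58518.1356 / 104395 = 0.561

0.561


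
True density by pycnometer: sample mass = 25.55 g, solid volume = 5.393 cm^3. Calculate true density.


TD = 25.55 / 5.393 = 4.738 g/cm^3

4.738


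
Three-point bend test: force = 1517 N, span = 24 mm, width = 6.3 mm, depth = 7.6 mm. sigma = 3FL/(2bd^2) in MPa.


sigma = 3*1517*24/(2*6.3*7.6^2) = 150.1 MPa

150.1


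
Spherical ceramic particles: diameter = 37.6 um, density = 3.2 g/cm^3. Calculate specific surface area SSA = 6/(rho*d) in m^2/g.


SSA = 6 / (3.2 * 37.6) = 0.05 m^2/g

0.05


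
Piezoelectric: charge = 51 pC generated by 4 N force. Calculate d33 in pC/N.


d33 = 51 / 4 = 12.8 pC/N

12.8


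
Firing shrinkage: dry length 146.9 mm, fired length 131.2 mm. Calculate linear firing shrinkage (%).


FS = (146.9 - 131.2) / 146.9 * 100 = 10.69%

10.69


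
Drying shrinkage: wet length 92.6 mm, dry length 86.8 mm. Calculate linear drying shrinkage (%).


DS = (92.6 - 86.8) / 92.6 * 100 = 6.26%

6.26


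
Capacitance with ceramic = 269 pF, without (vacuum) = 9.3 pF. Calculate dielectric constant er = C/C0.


er = 269 / 9.3 = 28.92

28.92


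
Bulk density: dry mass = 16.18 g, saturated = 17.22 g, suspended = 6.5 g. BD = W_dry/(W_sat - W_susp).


BD = 16.18 / (17.22 - 6.5) = 16.18 / 10.72 = 1.509 g/cm^3

1.509


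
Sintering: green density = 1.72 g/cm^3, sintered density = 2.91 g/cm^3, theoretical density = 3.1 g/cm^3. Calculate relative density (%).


Relative = 2.91 / 3.1 * 100 = 93.9%

93.9


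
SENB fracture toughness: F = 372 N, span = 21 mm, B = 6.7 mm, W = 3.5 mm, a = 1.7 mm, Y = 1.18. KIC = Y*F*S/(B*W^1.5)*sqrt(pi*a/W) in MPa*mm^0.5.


KIC = 1.18*372*21/(6.7*3.5^1.5)*sqrt(pi*1.7/3.5) = 259.56

259.56


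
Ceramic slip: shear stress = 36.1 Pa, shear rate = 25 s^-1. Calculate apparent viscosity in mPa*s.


eta = tau/gamma * 1000 = 36.1/25 * 1000 = 1444.0 mPa*s

1444.0


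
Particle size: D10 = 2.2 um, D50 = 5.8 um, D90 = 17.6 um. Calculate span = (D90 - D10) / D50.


Span = (17.6 - 2.2) / 5.8 = 15.4 / 5.8 = 2.655

2.655


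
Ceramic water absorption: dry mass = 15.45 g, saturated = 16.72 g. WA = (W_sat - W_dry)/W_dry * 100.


WA = (16.72 - 15.45) / 15.45 * 100 = 8.22%

8.22


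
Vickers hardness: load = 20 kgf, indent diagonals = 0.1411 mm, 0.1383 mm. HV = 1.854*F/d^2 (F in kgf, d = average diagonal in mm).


d_avg = (0.1411+0.1383)/2 = 0.1397 mm
HV = 1.854*20/0.1397^2 = 1900

1900


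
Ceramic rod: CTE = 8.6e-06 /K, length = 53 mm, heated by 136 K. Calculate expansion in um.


dL = 8.6e-06 * 53 * 136 * 1000 = 61.989 um

61.989


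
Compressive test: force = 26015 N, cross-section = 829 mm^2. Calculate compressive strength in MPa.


CS = 26015 / 829 = 31.4 MPa

31.4


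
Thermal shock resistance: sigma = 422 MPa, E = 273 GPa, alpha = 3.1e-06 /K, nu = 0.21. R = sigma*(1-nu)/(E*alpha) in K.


R = 422*(1-0.21)/(273*1000*3.1e-06) = 394 K

394


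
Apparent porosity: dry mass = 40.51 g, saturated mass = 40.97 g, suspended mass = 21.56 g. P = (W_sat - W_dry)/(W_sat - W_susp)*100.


P = (40.97 - 40.51) / (40.97 - 21.56) * 100 = 0.46 / 19.41 * 100 = 2.4%

2.4


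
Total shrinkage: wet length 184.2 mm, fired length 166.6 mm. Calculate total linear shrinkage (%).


TS = (184.2 - 166.6) / 184.2 * 100 = 9.55%

9.55


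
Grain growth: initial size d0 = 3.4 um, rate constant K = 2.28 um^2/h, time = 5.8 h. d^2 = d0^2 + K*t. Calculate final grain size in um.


d^2 = 3.4^2 + 2.28*5.8 = 24.784
d = sqrt(24.784) = 4.98 um

4.98


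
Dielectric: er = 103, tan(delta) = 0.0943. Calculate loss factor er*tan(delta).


Loss = 103 * 0.0943 = 9.713

9.713


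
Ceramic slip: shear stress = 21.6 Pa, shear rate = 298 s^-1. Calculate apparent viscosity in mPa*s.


eta = tau/gamma * 1000 = 21.6/298 * 1000 = 72.5 mPa*s

72.5


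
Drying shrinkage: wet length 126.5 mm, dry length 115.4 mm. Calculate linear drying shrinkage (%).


DS = (126.5 - 115.4) / 126.5 * 100 = 8.77%

8.77


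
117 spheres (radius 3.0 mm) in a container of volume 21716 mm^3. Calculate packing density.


V_sphere = 4/3*pi*3.0^3 = 113.0973 mm^3
Total V = 117*113.0973 = 13232.3841 mm^3
PD = 13232.3841 / 21716 = 0.609

0.609


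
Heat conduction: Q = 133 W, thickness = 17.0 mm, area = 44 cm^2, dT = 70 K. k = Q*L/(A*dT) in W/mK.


k = 133*17.0/1000/(44/10000*70) = 7.34 W/mK

7.34


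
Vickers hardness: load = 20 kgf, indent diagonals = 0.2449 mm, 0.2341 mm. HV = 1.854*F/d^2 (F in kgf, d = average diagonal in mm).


d_avg = (0.2449+0.2341)/2 = 0.2395 mm
HV = 1.854*20/0.2395^2 = 646

646


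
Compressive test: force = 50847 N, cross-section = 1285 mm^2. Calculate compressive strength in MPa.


CS = 50847 / 1285 = 39.6 MPa

39.6


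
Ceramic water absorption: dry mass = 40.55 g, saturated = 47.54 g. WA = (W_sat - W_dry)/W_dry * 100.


WA = (47.54 - 40.55) / 40.55 * 100 = 17.24%

17.24


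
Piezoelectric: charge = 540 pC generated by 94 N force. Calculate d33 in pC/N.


d33 = 540 / 94 = 5.7 pC/N

5.7


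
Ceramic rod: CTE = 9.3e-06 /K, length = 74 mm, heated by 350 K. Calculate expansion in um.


dL = 9.3e-06 * 74 * 350 * 1000 = 240.87 um

240.87


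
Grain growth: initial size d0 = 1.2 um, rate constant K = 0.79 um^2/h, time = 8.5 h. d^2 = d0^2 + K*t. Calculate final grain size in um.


d^2 = 1.2^2 + 0.79*8.5 = 8.155
d = sqrt(8.155) = 2.86 um

2.86


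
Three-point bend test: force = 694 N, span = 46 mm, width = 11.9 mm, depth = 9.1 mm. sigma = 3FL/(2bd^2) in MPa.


sigma = 3*694*46/(2*11.9*9.1^2) = 48.6 MPa

48.6


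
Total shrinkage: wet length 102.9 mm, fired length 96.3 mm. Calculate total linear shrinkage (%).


TS = (102.9 - 96.3) / 102.9 * 100 = 6.41%

6.41


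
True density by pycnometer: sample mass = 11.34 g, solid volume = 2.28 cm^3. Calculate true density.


TD = 11.34 / 2.28 = 4.974 g/cm^3

4.974


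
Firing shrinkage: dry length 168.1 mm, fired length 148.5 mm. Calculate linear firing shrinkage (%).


FS = (168.1 - 148.5) / 168.1 * 100 = 11.66%

11.66


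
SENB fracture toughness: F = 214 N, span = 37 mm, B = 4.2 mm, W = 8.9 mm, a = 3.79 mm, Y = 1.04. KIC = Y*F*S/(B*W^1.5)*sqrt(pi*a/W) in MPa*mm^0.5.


KIC = 1.04*214*37/(4.2*8.9^1.5)*sqrt(pi*3.79/8.9) = 85.41

85.41


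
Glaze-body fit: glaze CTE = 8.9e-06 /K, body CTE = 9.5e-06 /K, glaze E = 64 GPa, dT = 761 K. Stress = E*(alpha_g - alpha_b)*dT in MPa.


Stress = 64*1000*(8.9e-06 - 9.5e-06)*761 = -29.2 MPa

-29.2


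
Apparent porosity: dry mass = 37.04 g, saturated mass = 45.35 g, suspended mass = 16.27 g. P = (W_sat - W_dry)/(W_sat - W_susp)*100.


P = (45.35 - 37.04) / (45.35 - 16.27) * 100 = 8.31 / 29.08 * 100 = 28.6%

28.6


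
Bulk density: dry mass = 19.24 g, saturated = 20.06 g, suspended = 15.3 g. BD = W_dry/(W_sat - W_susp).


BD = 19.24 / (20.06 - 15.3) = 19.24 / 4.76 = 4.042 g/cm^3

4.042


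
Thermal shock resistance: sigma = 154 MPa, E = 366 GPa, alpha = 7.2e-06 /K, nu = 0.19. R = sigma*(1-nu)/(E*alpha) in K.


R = 154*(1-0.19)/(366*1000*7.2e-06) = 47 K

47


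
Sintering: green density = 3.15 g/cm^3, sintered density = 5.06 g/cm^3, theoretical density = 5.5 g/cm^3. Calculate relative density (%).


Relative = 5.06 / 5.5 * 100 = 92.0%

92.0


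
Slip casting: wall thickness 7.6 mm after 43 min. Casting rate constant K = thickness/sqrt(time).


K = 7.6 / sqrt(43) = 7.6 / 6.5574 = 1.159 mm/min^0.5

1.159


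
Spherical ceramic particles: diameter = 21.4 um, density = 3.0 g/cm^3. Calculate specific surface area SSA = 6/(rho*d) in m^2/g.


SSA = 6 / (3.0 * 21.4) = 0.093 m^2/g

0.093


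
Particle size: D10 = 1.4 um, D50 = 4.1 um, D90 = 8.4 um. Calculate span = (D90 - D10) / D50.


Span = (8.4 - 1.4) / 4.1 = 7.0 / 4.1 = 1.707

1.707


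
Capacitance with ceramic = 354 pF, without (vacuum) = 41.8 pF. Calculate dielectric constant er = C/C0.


er = 354 / 41.8 = 8.47

8.47


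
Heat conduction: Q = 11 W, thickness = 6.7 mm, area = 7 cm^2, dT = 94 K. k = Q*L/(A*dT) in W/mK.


k = 11*6.7/1000/(7/10000*94) = 1.12 W/mK

1.12


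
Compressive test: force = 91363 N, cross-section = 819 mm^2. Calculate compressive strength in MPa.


CS = 91363 / 819 = 111.6 MPa

111.6


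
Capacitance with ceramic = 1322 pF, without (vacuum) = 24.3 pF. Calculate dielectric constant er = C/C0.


er = 1322 / 24.3 = 54.4

54.4


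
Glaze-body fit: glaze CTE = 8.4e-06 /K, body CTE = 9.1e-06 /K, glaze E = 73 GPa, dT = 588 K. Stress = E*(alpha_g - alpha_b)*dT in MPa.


Stress = 73*1000*(8.4e-06 - 9.1e-06)*588 = -30.0 MPa

-30.0


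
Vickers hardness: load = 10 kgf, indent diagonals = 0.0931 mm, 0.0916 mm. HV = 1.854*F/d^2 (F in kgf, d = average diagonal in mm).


d_avg = (0.0931+0.0916)/2 = 0.09235 mm
HV = 1.854*10/0.09235^2 = 2174

2174


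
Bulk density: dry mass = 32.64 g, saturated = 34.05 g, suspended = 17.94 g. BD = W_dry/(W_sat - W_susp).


BD = 32.64 / (34.05 - 17.94) = 32.64 / 16.11 = 2.026 g/cm^3

2.026


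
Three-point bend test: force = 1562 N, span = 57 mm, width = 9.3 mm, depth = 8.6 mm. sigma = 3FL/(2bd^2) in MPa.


sigma = 3*1562*57/(2*9.3*8.6^2) = 194.2 MPa

194.2


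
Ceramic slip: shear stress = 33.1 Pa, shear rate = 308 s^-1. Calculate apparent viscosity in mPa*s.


eta = tau/gamma * 1000 = 33.1/308 * 1000 = 107.5 mPa*s

107.5


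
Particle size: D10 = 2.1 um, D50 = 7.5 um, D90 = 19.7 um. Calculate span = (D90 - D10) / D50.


Span = (19.7 - 2.1) / 7.5 = 17.6 / 7.5 = 2.347

2.347


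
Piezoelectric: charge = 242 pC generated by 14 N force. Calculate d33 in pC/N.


d33 = 242 / 14 = 17.3 pC/N

17.3


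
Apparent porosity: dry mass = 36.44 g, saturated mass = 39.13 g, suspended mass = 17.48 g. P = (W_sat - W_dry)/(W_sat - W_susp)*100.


P = (39.13 - 36.44) / (39.13 - 17.48) * 100 = 2.69 / 21.65 * 100 = 12.4%

12.4


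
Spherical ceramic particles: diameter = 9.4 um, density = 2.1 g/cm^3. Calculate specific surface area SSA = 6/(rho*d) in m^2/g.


SSA = 6 / (2.1 * 9.4) = 0.304 m^2/g

0.304


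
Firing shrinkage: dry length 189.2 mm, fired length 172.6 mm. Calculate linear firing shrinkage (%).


FS = (189.2 - 172.6) / 189.2 * 100 = 8.77%

8.77


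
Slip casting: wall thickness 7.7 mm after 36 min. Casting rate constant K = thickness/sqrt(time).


K = 7.7 / sqrt(36) = 7.7 / 6.0 = 1.283 mm/min^0.5

1.283


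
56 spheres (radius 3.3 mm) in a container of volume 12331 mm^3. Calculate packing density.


V_sphere = 4/3*pi*3.3^3 = 150.5326 mm^3
Total V = 56*150.5326 = 8429.8256 mm^3
PD = 8429.8256 / 12331 = 0.684

0.684


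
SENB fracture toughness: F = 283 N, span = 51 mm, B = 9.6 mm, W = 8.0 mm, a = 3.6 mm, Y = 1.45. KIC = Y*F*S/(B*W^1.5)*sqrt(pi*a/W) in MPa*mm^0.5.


KIC = 1.45*283*51/(9.6*8.0^1.5)*sqrt(pi*3.6/8.0) = 114.55

114.55


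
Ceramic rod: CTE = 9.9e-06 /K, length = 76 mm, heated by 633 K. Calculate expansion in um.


dL = 9.9e-06 * 76 * 633 * 1000 = 476.269 um

476.269


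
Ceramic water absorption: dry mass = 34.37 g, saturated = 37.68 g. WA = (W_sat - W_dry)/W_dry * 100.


WA = (37.68 - 34.37) / 34.37 * 100 = 9.63%

9.63


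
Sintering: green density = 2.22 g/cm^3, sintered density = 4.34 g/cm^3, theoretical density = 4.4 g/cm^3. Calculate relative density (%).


Relative = 4.34 / 4.4 * 100 = 98.6%

98.6


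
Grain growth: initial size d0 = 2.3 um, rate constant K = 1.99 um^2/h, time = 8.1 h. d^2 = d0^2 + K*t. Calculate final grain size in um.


d^2 = 2.3^2 + 1.99*8.1 = 21.409
d = sqrt(21.409) = 4.63 um

4.63


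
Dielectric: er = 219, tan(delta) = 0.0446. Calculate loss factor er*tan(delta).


Loss = 219 * 0.0446 = 9.767

9.767


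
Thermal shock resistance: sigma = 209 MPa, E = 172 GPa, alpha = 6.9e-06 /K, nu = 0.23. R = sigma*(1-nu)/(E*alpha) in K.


R = 209*(1-0.23)/(172*1000*6.9e-06) = 136 K

136


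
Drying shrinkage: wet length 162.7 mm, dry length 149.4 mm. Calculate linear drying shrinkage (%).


DS = (162.7 - 149.4) / 162.7 * 100 = 8.17%

8.17


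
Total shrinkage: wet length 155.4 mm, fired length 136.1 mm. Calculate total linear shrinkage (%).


TS = (155.4 - 136.1) / 155.4 * 100 = 12.42%

12.42


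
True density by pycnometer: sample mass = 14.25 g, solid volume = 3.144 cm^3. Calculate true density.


TD = 14.25 / 3.144 = 4.532 g/cm^3

4.532


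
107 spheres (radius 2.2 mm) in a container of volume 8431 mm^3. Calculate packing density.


V_sphere = 4/3*pi*2.2^3 = 44.6022 mm^3
Total V = 107*44.6022 = 4772.4354 mm^3
PD = 4772.4354 / 8431 = 0.566

0.566


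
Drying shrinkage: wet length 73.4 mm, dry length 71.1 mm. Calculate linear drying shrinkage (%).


DS = (73.4 - 71.1) / 73.4 * 100 = 3.13%

3.13


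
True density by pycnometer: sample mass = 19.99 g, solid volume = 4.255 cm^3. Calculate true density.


TD = 19.99 / 4.255 = 4.698 g/cm^3

4.698


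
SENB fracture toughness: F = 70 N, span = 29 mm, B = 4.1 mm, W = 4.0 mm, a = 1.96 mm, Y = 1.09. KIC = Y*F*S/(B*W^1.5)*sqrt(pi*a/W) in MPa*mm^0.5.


KIC = 1.09*70*29/(4.1*4.0^1.5)*sqrt(pi*1.96/4.0) = 83.7

83.7


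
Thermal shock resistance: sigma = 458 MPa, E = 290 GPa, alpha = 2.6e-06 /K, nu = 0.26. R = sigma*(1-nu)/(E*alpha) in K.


R = 458*(1-0.26)/(290*1000*2.6e-06) = 449 K

449


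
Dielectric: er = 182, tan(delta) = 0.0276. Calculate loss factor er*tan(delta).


Loss = 182 * 0.0276 = 5.023

5.023


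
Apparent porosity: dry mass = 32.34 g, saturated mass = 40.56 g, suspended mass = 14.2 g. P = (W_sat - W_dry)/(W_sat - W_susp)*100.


P = (40.56 - 32.34) / (40.56 - 14.2) * 100 = 8.22 / 26.36 * 100 = 31.2%

31.2


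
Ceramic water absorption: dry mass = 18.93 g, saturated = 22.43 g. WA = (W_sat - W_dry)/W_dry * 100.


WA = (22.43 - 18.93) / 18.93 * 100 = 18.49%

18.49


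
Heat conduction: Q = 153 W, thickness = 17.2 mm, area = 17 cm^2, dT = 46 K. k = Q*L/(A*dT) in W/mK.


k = 153*17.2/1000/(17/10000*46) = 33.65 W/mK

33.65


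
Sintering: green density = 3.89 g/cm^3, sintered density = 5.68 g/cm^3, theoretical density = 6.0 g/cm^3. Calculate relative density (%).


Relative = 5.68 / 6.0 * 100 = 94.7%

94.7


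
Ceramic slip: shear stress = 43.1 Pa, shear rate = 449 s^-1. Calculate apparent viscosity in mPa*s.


eta = tau/gamma * 1000 = 43.1/449 * 1000 = 96.0 mPa*s

96.0


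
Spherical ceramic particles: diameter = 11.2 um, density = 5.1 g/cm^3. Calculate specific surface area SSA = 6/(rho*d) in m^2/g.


SSA = 6 / (5.1 * 11.2) = 0.105 m^2/g

0.105


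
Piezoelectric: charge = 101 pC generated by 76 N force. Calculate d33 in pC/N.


d33 = 101 / 76 = 1.3 pC/N

1.3


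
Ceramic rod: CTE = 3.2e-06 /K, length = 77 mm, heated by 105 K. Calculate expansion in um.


dL = 3.2e-06 * 77 * 105 * 1000 = 25.872 um

25.872


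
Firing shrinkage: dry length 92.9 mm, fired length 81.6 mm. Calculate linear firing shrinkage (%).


FS = (92.9 - 81.6) / 92.9 * 100 = 12.16%

12.16


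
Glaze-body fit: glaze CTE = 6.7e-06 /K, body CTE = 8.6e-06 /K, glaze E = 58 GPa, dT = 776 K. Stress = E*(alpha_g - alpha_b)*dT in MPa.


Stress = 58*1000*(6.7e-06 - 8.6e-06)*776 = -85.5 MPa

-85.5


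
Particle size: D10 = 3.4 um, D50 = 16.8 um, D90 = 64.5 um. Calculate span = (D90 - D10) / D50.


Span = (64.5 - 3.4) / 16.8 = 61.1 / 16.8 = 3.637

3.637


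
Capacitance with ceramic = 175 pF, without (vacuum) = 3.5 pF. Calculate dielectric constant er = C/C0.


er = 175 / 3.5 = 50.0

50.0


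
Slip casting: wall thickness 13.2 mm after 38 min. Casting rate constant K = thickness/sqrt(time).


K = 13.2 / sqrt(38) = 13.2 / 6.1644 = 2.141 mm/min^0.5

2.141


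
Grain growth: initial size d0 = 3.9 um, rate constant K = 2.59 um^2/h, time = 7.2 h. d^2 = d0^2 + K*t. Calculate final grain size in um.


d^2 = 3.9^2 + 2.59*7.2 = 33.858
d = sqrt(33.858) = 5.82 um

5.82


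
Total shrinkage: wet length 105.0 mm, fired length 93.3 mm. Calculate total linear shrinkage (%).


TS = (105.0 - 93.3) / 105.0 * 100 = 11.14%

11.14


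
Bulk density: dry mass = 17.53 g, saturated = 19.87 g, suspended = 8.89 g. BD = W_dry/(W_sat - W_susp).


BD = 17.53 / (19.87 - 8.89) = 17.53 / 10.98 = 1.597 g/cm^3

1.597
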